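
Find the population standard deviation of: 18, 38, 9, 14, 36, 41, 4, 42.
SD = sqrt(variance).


Mean = 25.2500
Variance = 212.6875
SD = sqrt(212.6875) = 14.5838

SD = 14.5838


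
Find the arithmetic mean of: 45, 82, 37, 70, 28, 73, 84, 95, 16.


Sum = 45 + 82 + 37 + 70 + 28 + 73 + 84 + 95 + 16 = 530
n = 9
Mean = 530/9 = 58.8889

Mean = 58.8889


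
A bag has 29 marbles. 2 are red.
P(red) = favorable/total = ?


P = 2/29 = 0.0690

P = 0.0690


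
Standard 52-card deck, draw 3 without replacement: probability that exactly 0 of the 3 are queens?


Hypergeometric: P(X=0) = C(4,0)·C(48,3) / C(52,3)
= 1 × 17296 / 22100
= 17296/22100 = 0.7826

P = 0.7826


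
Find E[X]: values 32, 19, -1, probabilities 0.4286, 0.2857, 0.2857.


E[X] = 32*0.4286 + 19*0.2857 - 1*0.2857
= 13.7152 + 5.4283 - 0.2857
= 18.8578

E[X] = 18.8578


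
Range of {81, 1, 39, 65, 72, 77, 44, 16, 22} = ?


Max = 81, Min = 1
Range = 81 - 1 = 80

Range = 80


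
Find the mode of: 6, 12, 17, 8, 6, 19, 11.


Frequencies: 6:2, 8:1, 11:1, 12:1, 17:1, 19:1
Max frequency = 2
Mode = 6

Mode = 6


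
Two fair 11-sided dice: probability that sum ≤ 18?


Total outcomes = 11×11 = 121
Favorable (sum ≤ 18): 111
P = 111/121 = 0.9174

P = 0.9174


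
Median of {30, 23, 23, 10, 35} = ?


Sorted: 10, 23, 23, 30, 35
n = 5 (odd)
Middle value = 23

Median = 23


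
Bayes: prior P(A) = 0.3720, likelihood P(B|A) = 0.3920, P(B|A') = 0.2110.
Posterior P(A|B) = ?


P(B) = P(B|A)*P(A) + P(B|A')*P(A')
= 0.3920*0.3720 + 0.2110*0.6280
= 0.145824 + 0.132508 = 0.278332
P(A|B) = 0.145824/0.278332 = 0.5239

P(A|B) = 0.5239


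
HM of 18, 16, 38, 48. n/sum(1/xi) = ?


Sum of reciprocals = 1/18 + 1/16 + 1/38 + 1/48 = 0.165205
HM = 4/0.165205 = 24.2124

HM = 24.2124


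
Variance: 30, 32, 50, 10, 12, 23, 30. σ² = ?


Mean = 26.7143
Squared deviations: 10.7959, 27.9388, 542.2245, 279.3673, 216.5102, 13.7959, 10.7959
Sum = 1101.4286
Variance = 1101.4286/7 = 157.3469

Variance = 157.3469


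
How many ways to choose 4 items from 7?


C(7,4) = 7!/(4! × 3!)
= 5040/(24 × 6)
= 35

C(7,4) = 35


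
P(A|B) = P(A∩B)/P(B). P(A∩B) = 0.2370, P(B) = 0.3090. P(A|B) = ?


P(A|B) = 0.2370/0.3090 = 0.7670

P(A|B) = 0.7670


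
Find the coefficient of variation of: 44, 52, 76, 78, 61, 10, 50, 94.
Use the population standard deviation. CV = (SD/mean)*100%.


Mean = 58.1250
SD = 24.0543
CV = (24.0543/58.1250)*100 = 41.3837%

CV = 41.3837%


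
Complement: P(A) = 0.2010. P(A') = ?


P(not A) = 1 - 0.2010 = 0.7990

P(not A) = 0.7990


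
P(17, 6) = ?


P(17,6) = 17!/11!
= 355687428096000/39916800
= 8910720

P(17,6) = 8910720


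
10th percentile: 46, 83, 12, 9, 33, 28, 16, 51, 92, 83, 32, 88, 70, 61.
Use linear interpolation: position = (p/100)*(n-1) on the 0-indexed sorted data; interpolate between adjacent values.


Sorted: 9, 12, 16, 28, 32, 33, 46, 51, 61, 70, 83, 83, 88, 92
n = 14
Index = 10/100 * 13 = 1.3000
Lower = data[1] = 12, Upper = data[2] = 16
P10 = 12 + 0.3000*(4) = 13.2000

P10 = 13.2000


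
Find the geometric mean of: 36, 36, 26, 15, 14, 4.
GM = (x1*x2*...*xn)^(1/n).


Product = 36 × 36 × 26 × 15 × 14 × 4 = 28304640
GM = 28304640^(1/6) = 17.4573

GM = 17.4573


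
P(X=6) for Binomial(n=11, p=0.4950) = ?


C(11,6) = 462
p^6 = 0.014711
(1-p)^5 = 0.032844
P = 462 * 0.014711 * 0.032844 = 0.2232

P(X=6) = 0.2232


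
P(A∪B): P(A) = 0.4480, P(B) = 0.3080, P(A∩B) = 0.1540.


P(A∪B) = 0.4480 + 0.3080 - 0.1540
= 0.7560 - 0.1540
= 0.6020

P(A∪B) = 0.6020


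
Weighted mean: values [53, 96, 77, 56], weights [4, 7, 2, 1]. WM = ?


Numerator = 53*4 + 96*7 + 77*2 + 56*1 = 1094
Denominator = 4 + 7 + 2 + 1 = 14
WM = 1094/14 = 78.1429

WM = 78.1429


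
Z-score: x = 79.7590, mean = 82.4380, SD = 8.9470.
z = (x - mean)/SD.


z = (79.7590 - 82.4380)/8.9470
= -2.6790/8.9470
= -0.2994

z = -0.2994


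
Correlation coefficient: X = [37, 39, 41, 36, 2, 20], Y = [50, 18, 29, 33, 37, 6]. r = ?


Mean X = 29.1667, Mean Y = 28.8333
SD X = 13.945330, SD Y = 13.969212
Cov = 12.861111
r = 12.861111/(13.945330*13.969212) = 0.0660

r = 0.0660


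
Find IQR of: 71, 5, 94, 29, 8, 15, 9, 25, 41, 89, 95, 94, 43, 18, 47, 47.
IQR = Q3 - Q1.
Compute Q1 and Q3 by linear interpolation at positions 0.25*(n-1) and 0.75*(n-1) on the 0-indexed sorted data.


Sorted: 5, 8, 9, 15, 18, 25, 29, 41, 43, 47, 47, 71, 89, 94, 94, 95
Q1 (25th %ile) = 17.2500
Q3 (75th %ile) = 75.5000
IQR = 75.5000 - 17.2500 = 58.2500

IQR = 58.2500


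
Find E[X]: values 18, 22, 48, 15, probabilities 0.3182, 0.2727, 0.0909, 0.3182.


E[X] = 18*0.3182 + 22*0.2727 + 48*0.0909 + 15*0.3182
= 5.7276 + 5.9994 + 4.3632 + 4.7730
= 20.8632

E[X] = 20.8632


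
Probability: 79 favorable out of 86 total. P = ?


P = 79/86 = 0.9186

P = 0.9186


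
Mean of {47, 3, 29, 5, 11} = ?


Sum = 47 + 3 + 29 + 5 + 11 = 95
n = 5
Mean = 95/5 = 19.0000

Mean = 19.0000


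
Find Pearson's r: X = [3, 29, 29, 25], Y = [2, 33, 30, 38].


Mean X = 21.5000, Mean Y = 25.7500
SD X = 10.805091, SD Y = 14.006695
Cov = 142.125000
r = 142.125000/(10.805091*14.006695) = 0.9391

r = 0.9391


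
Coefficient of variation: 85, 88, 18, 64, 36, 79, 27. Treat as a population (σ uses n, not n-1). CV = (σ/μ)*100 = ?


Mean = 56.7143
SD = 27.0962
CV = (27.0962/56.7143)*100 = 47.7767%

CV = 47.7767%


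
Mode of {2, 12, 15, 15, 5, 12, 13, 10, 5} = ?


Frequencies: 2:1, 5:2, 10:1, 12:2, 13:1, 15:2
Max frequency = 2
Mode = 5, 12, 15

Mode = 5, 12, 15


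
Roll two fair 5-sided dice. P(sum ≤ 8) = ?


Total outcomes = 5×5 = 25
Favorable (sum ≤ 8): 22
P = 22/25 = 0.8800

P = 0.8800


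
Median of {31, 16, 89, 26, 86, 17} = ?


Sorted: 16, 17, 26, 31, 86, 89
n = 6 (even)
Middle values: 26 and 31
Median = (26+31)/2 = 28.5000

Median = 28.5000


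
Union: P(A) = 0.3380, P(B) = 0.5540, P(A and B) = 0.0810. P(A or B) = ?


P(A∪B) = 0.3380 + 0.5540 - 0.0810
= 0.8920 - 0.0810
= 0.8110

P(A∪B) = 0.8110


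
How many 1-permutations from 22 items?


P(22,1) = 22!/21!
= 1124000727777607680000/51090942171709440000
= 22

P(22,1) = 22


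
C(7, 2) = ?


C(7,2) = 7!/(2! × 5!)
= 5040/(2 × 120)
= 21

C(7,2) = 21


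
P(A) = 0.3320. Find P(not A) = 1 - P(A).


P(not A) = 1 - 0.3320 = 0.6680

P(not A) = 0.6680


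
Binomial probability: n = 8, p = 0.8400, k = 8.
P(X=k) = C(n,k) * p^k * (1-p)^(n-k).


C(8,8) = 1
p^8 = 0.247876
(1-p)^0 = 1.000000
P = 1 * 0.247876 * 1.000000 = 0.2479

P(X=8) = 0.2479


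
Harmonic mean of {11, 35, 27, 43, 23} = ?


Sum of reciprocals = 1/11 + 1/35 + 1/27 + 1/43 + 1/23 = 0.223252
HM = 5/0.223252 = 22.3963

HM = 22.3963


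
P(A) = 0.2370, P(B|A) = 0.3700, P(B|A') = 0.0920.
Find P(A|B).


P(B) = P(B|A)*P(A) + P(B|A')*P(A')
= 0.3700*0.2370 + 0.0920*0.7630
= 0.087690 + 0.070196 = 0.157886
P(A|B) = 0.087690/0.157886 = 0.5554

P(A|B) = 0.5554


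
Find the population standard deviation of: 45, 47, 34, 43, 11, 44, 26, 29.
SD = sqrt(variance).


Mean = 34.8750
Variance = 135.3594
SD = sqrt(135.3594) = 11.6344

SD = 11.6344


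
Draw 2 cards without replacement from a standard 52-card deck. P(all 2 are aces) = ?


P(all aces) = (4/52) × (3/51)
= 0.0045

P = 0.0045


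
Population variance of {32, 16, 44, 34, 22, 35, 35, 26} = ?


Mean = 30.5000
Squared deviations: 2.2500, 210.2500, 182.2500, 12.2500, 72.2500, 20.2500, 20.2500, 20.2500
Sum = 540.0000
Variance = 540.0000/8 = 67.5000

Variance = 67.5000


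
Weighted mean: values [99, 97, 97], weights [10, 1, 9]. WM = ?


Numerator = 99*10 + 97*1 + 97*9 = 1960
Denominator = 10 + 1 + 9 = 20
WM = 1960/20 = 98.0000

WM = 98.0000


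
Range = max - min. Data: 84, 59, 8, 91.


Max = 91, Min = 8
Range = 91 - 8 = 83

Range = 83


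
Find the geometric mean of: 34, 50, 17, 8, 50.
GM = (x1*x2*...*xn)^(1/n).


Product = 34 × 50 × 17 × 8 × 50 = 11560000
GM = 11560000^(1/5) = 25.8578

GM = 25.8578


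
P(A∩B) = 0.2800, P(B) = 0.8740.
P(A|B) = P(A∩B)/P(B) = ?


P(A|B) = 0.2800/0.8740 = 0.3204

P(A|B) = 0.3204


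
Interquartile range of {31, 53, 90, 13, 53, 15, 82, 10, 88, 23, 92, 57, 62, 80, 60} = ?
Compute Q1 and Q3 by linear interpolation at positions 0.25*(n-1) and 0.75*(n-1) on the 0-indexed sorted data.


Sorted: 10, 13, 15, 23, 31, 53, 53, 57, 60, 62, 80, 82, 88, 90, 92
Q1 (25th %ile) = 27.0000
Q3 (75th %ile) = 81.0000
IQR = 81.0000 - 27.0000 = 54.0000

IQR = 54.0000


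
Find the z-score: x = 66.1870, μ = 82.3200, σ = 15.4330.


z = (66.1870 - 82.3200)/15.4330
= -16.1330/15.4330
= -1.0454

z = -1.0454


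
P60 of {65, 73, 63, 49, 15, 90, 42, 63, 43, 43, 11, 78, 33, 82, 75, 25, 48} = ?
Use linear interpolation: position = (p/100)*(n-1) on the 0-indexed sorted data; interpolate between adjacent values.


Sorted: 11, 15, 25, 33, 42, 43, 43, 48, 49, 63, 63, 65, 73, 75, 78, 82, 90
n = 17
Index = 60/100 * 16 = 9.6000
Lower = data[9] = 63, Upper = data[10] = 63
P60 = 63 + 0.6000*(0) = 63.0000

P60 = 63.0000


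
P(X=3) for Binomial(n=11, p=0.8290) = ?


C(11,3) = 165
p^3 = 0.569723
(1-p)^8 = 7.310867e-07
P = 165 * 0.569723 * 7.310867e-07 = 6.8725e-05

P(X=3) = 6.8725e-05


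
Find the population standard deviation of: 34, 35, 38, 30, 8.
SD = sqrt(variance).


Mean = 29.0000
Variance = 116.8000
SD = sqrt(116.8000) = 10.8074

SD = 10.8074


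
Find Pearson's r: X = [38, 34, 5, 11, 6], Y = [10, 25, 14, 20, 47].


Mean X = 18.8000, Mean Y = 23.2000
SD X = 14.246403, SD Y = 12.952220
Cov = -75.760000
r = -75.760000/(14.246403*12.952220) = -0.4106

r = -0.4106


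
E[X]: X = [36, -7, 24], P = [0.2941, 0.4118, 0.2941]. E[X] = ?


E[X] = 36*0.2941 - 7*0.4118 + 24*0.2941
= 10.5876 - 2.8826 + 7.0584
= 14.7634

E[X] = 14.7634


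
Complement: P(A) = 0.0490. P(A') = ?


P(not A) = 1 - 0.0490 = 0.9510

P(not A) = 0.9510


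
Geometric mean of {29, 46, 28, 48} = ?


Product = 29 × 46 × 28 × 48 = 1792896
GM = 1792896^(1/4) = 36.5922

GM = 36.5922


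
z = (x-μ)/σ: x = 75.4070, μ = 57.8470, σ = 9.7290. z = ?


z = (75.4070 - 57.8470)/9.7290
= 17.5600/9.7290
= 1.8049

z = 1.8049


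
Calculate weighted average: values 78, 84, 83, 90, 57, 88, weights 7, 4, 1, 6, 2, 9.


Numerator = 78*7 + 84*4 + 83*1 + 90*6 + 57*2 + 88*9 = 2411
Denominator = 7 + 4 + 1 + 6 + 2 + 9 = 29
WM = 2411/29 = 83.1379

WM = 83.1379


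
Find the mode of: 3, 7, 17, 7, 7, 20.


Frequencies: 3:1, 7:3, 17:1, 20:1
Max frequency = 3
Mode = 7

Mode = 7


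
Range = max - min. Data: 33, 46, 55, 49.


Max = 55, Min = 33
Range = 55 - 33 = 22

Range = 22


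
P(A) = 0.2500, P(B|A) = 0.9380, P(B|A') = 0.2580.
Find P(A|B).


P(B) = P(B|A)*P(A) + P(B|A')*P(A')
= 0.9380*0.2500 + 0.2580*0.7500
= 0.234500 + 0.193500 = 0.428000
P(A|B) = 0.234500/0.428000 = 0.5479

P(A|B) = 0.5479


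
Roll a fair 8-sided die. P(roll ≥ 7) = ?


Favorable outcomes (roll ≥ 7): 2
Total outcomes = 8
P = 2/8 = 0.2500

P = 0.2500


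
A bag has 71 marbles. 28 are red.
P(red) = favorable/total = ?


P = 28/71 = 0.3944

P = 0.3944


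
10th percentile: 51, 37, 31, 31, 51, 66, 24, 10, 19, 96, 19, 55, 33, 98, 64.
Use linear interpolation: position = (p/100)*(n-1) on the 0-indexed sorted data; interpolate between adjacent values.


Sorted: 10, 19, 19, 24, 31, 31, 33, 37, 51, 51, 55, 64, 66, 96, 98
n = 15
Index = 10/100 * 14 = 1.4000
Lower = data[1] = 19, Upper = data[2] = 19
P10 = 19 + 0.4000*(0) = 19.0000

P10 = 19.0000


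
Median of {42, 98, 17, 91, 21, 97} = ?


Sorted: 17, 21, 42, 91, 97, 98
n = 6 (even)
Middle values: 42 and 91
Median = (42+91)/2 = 66.5000

Median = 66.5000


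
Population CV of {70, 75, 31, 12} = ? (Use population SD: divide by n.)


Mean = 47.0000
SD = 26.4292
CV = (26.4292/47.0000)*100 = 56.2322%

CV = 56.2322%


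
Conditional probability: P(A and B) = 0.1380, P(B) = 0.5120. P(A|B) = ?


P(A|B) = 0.1380/0.5120 = 0.2695

P(A|B) = 0.2695


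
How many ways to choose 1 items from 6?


C(6,1) = 6!/(1! × 5!)
= 720/(1 × 120)
= 6

C(6,1) = 6


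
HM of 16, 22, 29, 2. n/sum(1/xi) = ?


Sum of reciprocals = 1/16 + 1/22 + 1/29 + 1/2 = 0.642437
HM = 4/0.642437 = 6.2263

HM = 6.2263


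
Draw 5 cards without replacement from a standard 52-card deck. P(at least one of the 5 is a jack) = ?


P(at least one) = 1 - P(none)
P(none) = (48/52) × (47/51) × (46/50) × (45/49) × (44/48) = 0.658842
P(at least one) = 1 - 0.658842 = 0.3412

P = 0.3412


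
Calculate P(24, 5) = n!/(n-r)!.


P(24,5) = 24!/19!
= 620448401733239439360000/121645100408832000
= 5100480

P(24,5) = 5100480


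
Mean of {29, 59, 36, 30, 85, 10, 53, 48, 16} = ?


Sum = 29 + 59 + 36 + 30 + 85 + 10 + 53 + 48 + 16 = 366
n = 9
Mean = 366/9 = 40.6667

Mean = 40.6667


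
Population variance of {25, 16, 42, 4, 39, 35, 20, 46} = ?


Mean = 28.3750
Squared deviations: 11.3906, 153.1406, 185.6406, 594.1406, 112.8906, 43.8906, 70.1406, 310.6406
Sum = 1481.8750
Variance = 1481.8750/8 = 185.2344

Variance = 185.2344


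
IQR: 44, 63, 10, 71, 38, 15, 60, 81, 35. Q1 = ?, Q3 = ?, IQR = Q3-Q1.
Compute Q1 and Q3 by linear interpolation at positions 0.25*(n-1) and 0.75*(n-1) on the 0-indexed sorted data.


Sorted: 10, 15, 35, 38, 44, 60, 63, 71, 81
Q1 (25th %ile) = 35.0000
Q3 (75th %ile) = 63.0000
IQR = 63.0000 - 35.0000 = 28.0000

IQR = 28.0000


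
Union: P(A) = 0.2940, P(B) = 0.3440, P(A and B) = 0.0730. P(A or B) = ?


P(A∪B) = 0.2940 + 0.3440 - 0.0730
= 0.6380 - 0.0730
= 0.5650

P(A∪B) = 0.5650


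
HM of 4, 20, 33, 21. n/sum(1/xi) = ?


Sum of reciprocals = 1/4 + 1/20 + 1/33 + 1/21 = 0.377922
HM = 4/0.377922 = 10.5842

HM = 10.5842


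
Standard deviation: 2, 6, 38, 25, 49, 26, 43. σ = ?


Mean = 27.0000
Variance = 276.0000
SD = sqrt(276.0000) = 16.6132

SD = 16.6132


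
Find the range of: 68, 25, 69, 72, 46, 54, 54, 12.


Max = 72, Min = 12
Range = 72 - 12 = 60

Range = 60


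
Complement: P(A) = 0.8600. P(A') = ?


P(not A) = 1 - 0.8600 = 0.1400

P(not A) = 0.1400


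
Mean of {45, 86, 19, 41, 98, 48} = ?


Sum = 45 + 86 + 19 + 41 + 98 + 48 = 337
n = 6
Mean = 337/6 = 56.1667

Mean = 56.1667


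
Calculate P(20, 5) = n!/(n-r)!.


P(20,5) = 20!/15!
= 2432902008176640000/1307674368000
= 1860480

P(20,5) = 1860480


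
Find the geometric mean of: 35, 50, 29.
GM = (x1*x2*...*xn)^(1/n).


Product = 35 × 50 × 29 = 50750
GM = 50750^(1/3) = 37.0236

GM = 37.0236


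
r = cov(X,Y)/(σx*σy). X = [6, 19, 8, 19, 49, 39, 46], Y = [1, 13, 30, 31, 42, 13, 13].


Mean X = 26.5714, Mean Y = 20.4286
SD X = 16.551712, SD Y = 13.156825
Cov = 63.612245
r = 63.612245/(16.551712*13.156825) = 0.2921

r = 0.2921


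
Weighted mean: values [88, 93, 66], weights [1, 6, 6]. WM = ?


Numerator = 88*1 + 93*6 + 66*6 = 1042
Denominator = 1 + 6 + 6 = 13
WM = 1042/13 = 80.1538

WM = 80.1538


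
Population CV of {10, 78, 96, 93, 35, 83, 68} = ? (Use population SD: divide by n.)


Mean = 66.1429
SD = 29.6717
CV = (29.6717/66.1429)*100 = 44.8600%

CV = 44.8600%


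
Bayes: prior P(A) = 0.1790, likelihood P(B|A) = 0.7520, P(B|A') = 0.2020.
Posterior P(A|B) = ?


P(B) = P(B|A)*P(A) + P(B|A')*P(A')
= 0.7520*0.1790 + 0.2020*0.8210
= 0.134608 + 0.165842 = 0.300450
P(A|B) = 0.134608/0.300450 = 0.4480

P(A|B) = 0.4480


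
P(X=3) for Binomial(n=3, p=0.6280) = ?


C(3,3) = 1
p^3 = 0.247673
(1-p)^0 = 1.000000
P = 1 * 0.247673 * 1.000000 = 0.2477

P(X=3) = 0.2477


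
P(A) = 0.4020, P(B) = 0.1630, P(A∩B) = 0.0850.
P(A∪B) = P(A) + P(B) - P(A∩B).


P(A∪B) = 0.4020 + 0.1630 - 0.0850
= 0.5650 - 0.0850
= 0.4800

P(A∪B) = 0.4800


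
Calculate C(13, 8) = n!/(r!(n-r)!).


C(13,8) = 13!/(8! × 5!)
= 6227020800/(40320 × 120)
= 1287

C(13,8) = 1287


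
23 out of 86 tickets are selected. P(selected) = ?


P = 23/86 = 0.2674

P = 0.2674


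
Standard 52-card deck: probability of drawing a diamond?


13 diamonds in 52 cards
P = 13/52 = 0.2500

P = 0.2500


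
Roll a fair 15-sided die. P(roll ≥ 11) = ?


Favorable outcomes (roll ≥ 11): 5
Total outcomes = 15
P = 5/15 = 0.3333

P = 0.3333


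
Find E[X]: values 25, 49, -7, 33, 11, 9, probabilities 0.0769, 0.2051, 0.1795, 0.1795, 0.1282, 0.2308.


E[X] = 25*0.0769 + 49*0.2051 - 7*0.1795 + 33*0.1795 + 11*0.1282 + 9*0.2308
= 1.9225 + 10.0499 - 1.2565 + 5.9235 + 1.4102 + 2.0772
= 20.1268

E[X] = 20.1268


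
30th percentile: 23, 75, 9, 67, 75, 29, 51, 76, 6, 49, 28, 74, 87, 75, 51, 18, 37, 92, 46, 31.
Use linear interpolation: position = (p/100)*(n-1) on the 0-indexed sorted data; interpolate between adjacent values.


Sorted: 6, 9, 18, 23, 28, 29, 31, 37, 46, 49, 51, 51, 67, 74, 75, 75, 75, 76, 87, 92
n = 20
Index = 30/100 * 19 = 5.7000
Lower = data[5] = 29, Upper = data[6] = 31
P30 = 29 + 0.7000*(2) = 30.4000

P30 = 30.4000


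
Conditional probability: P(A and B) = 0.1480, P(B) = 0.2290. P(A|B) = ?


P(A|B) = 0.1480/0.2290 = 0.6463

P(A|B) = 0.6463


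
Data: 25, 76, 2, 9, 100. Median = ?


Sorted: 2, 9, 25, 76, 100
n = 5 (odd)
Middle value = 25

Median = 25


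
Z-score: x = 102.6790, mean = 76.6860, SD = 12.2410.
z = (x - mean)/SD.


z = (102.6790 - 76.6860)/12.2410
= 25.9930/12.2410
= 2.1234

z = 2.1234


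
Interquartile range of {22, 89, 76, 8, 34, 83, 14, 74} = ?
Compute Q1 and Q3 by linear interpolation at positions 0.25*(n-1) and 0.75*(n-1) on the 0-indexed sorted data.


Sorted: 8, 14, 22, 34, 74, 76, 83, 89
Q1 (25th %ile) = 20.0000
Q3 (75th %ile) = 77.7500
IQR = 77.7500 - 20.0000 = 57.7500

IQR = 57.7500


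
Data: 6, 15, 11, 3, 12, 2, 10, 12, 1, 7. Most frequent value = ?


Frequencies: 1:1, 2:1, 3:1, 6:1, 7:1, 10:1, 11:1, 12:2, 15:1
Max frequency = 2
Mode = 12

Mode = 12


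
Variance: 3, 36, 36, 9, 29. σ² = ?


Mean = 22.6000
Squared deviations: 384.1600, 179.5600, 179.5600, 184.9600, 40.9600
Sum = 969.2000
Variance = 969.2000/5 = 193.8400

Variance = 193.8400


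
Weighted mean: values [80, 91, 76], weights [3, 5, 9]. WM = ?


Numerator = 80*3 + 91*5 + 76*9 = 1379
Denominator = 3 + 5 + 9 = 17
WM = 1379/17 = 81.1176

WM = 81.1176


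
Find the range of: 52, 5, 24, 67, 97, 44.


Max = 97, Min = 5
Range = 97 - 5 = 92

Range = 92


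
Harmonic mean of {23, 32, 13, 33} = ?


Sum of reciprocals = 1/23 + 1/32 + 1/13 + 1/33 = 0.181954
HM = 4/0.181954 = 21.9835

HM = 21.9835


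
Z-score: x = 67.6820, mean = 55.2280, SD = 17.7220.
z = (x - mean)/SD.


z = (67.6820 - 55.2280)/17.7220
= 12.4540/17.7220
= 0.7027

z = 0.7027


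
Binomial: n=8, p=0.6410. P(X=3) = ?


C(8,3) = 56
p^3 = 0.263375
(1-p)^5 = 0.005963
P = 56 * 0.263375 * 0.005963 = 0.0879

P(X=3) = 0.0879


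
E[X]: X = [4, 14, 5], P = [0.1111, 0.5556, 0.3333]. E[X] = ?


E[X] = 4*0.1111 + 14*0.5556 + 5*0.3333
= 0.4444 + 7.7784 + 1.6665
= 9.8893

E[X] = 9.8893


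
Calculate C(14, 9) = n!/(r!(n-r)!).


C(14,9) = 14!/(9! × 5!)
= 87178291200/(362880 × 120)
= 2002

C(14,9) = 2002


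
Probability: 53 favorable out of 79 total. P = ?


P = 53/79 = 0.6709

P = 0.6709


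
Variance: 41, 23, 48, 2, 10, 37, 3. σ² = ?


Mean = 23.4286
Squared deviations: 308.7551, 0.1837, 603.7551, 459.1837, 180.3265, 184.1837, 417.3265
Sum = 2153.7143
Variance = 2153.7143/7 = 307.6735

Variance = 307.6735


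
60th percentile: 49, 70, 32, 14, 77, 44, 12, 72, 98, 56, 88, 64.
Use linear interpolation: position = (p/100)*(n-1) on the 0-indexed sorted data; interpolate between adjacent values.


Sorted: 12, 14, 32, 44, 49, 56, 64, 70, 72, 77, 88, 98
n = 12
Index = 60/100 * 11 = 6.6000
Lower = data[6] = 64, Upper = data[7] = 70
P60 = 64 + 0.6000*(6) = 67.6000

P60 = 67.6000


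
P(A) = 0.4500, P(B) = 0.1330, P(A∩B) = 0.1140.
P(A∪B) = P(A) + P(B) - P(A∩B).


P(A∪B) = 0.4500 + 0.1330 - 0.1140
= 0.5830 - 0.1140
= 0.4690

P(A∪B) = 0.4690


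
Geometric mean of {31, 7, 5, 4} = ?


Product = 31 × 7 × 5 × 4 = 4340
GM = 4340^(1/4) = 8.1166

GM = 8.1166


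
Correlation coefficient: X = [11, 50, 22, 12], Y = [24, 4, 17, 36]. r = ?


Mean X = 23.7500, Mean Y = 20.2500
SD X = 15.753968, SD Y = 11.583933
Cov = -163.437500
r = -163.437500/(15.753968*11.583933) = -0.8956

r = -0.8956


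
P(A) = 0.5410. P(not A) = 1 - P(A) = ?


P(not A) = 1 - 0.5410 = 0.4590

P(not A) = 0.4590


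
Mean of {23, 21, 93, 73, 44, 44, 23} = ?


Sum = 23 + 21 + 93 + 73 + 44 + 44 + 23 = 321
n = 7
Mean = 321/7 = 45.8571

Mean = 45.8571


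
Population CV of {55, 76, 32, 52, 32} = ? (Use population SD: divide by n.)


Mean = 49.4000
SD = 16.4390
CV = (16.4390/49.4000)*100 = 33.2773%

CV = 33.2773%


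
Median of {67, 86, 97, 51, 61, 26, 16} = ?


Sorted: 16, 26, 51, 61, 67, 86, 97
n = 7 (odd)
Middle value = 61

Median = 61


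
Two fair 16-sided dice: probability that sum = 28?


Total outcomes = 16×16 = 256
Favorable (sum = 28): 5
P = 5/256 = 0.0195

P = 0.0195


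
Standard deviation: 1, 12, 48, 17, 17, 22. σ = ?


Mean = 19.5000
Variance = 204.9167
SD = sqrt(204.9167) = 14.3149

SD = 14.3149


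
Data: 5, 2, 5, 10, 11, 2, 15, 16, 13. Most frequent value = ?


Frequencies: 2:2, 5:2, 10:1, 11:1, 13:1, 15:1, 16:1
Max frequency = 2
Mode = 2, 5

Mode = 2, 5


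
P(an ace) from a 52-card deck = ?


4 aces in 52 cards
P = 4/52 = 0.0769

P = 0.0769


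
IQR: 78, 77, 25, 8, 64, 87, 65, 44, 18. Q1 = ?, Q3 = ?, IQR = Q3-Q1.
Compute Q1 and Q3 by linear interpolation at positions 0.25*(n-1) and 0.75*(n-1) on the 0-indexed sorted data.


Sorted: 8, 18, 25, 44, 64, 65, 77, 78, 87
Q1 (25th %ile) = 25.0000
Q3 (75th %ile) = 77.0000
IQR = 77.0000 - 25.0000 = 52.0000

IQR = 52.0000


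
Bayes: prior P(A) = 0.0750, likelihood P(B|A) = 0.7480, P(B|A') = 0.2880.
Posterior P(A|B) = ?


P(B) = P(B|A)*P(A) + P(B|A')*P(A')
= 0.7480*0.0750 + 0.2880*0.9250
= 0.056100 + 0.266400 = 0.322500
P(A|B) = 0.056100/0.322500 = 0.1740

P(A|B) = 0.1740


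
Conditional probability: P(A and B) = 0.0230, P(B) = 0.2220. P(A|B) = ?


P(A|B) = 0.0230/0.2220 = 0.1036

P(A|B) = 0.1036


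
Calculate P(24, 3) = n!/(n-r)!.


P(24,3) = 24!/21!
= 620448401733239439360000/51090942171709440000
= 12144

P(24,3) = 12144


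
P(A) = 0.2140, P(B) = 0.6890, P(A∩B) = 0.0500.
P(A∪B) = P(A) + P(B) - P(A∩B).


P(A∪B) = 0.2140 + 0.6890 - 0.0500
= 0.9030 - 0.0500
= 0.8530

P(A∪B) = 0.8530


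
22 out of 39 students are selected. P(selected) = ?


P = 22/39 = 0.5641

P = 0.5641


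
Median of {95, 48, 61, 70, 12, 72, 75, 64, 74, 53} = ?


Sorted: 12, 48, 53, 61, 64, 70, 72, 74, 75, 95
n = 10 (even)
Middle values: 64 and 70
Median = (64+70)/2 = 67.0000

Median = 67.0000


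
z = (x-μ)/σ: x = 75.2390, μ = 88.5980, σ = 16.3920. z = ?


z = (75.2390 - 88.5980)/16.3920
= -13.3590/16.3920
= -0.8150

z = -0.8150


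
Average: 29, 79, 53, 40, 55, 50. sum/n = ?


Sum = 29 + 79 + 53 + 40 + 55 + 50 = 306
n = 6
Mean = 306/6 = 51.0000

Mean = 51.0000


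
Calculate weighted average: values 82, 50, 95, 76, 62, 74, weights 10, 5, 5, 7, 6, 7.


Numerator = 82*10 + 50*5 + 95*5 + 76*7 + 62*6 + 74*7 = 2967
Denominator = 10 + 5 + 5 + 7 + 6 + 7 = 40
WM = 2967/40 = 74.1750

WM = 74.1750


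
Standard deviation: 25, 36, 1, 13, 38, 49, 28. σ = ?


Mean = 27.1429
Variance = 223.2653
SD = sqrt(223.2653) = 14.9421

SD = 14.9421


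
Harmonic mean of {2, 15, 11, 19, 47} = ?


Sum of reciprocals = 1/2 + 1/15 + 1/11 + 1/19 + 1/47 = 0.731484
HM = 5/0.731484 = 6.8354

HM = 6.8354


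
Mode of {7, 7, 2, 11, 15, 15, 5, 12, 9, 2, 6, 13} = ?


Frequencies: 2:2, 5:1, 6:1, 7:2, 9:1, 11:1, 12:1, 13:1, 15:2
Max frequency = 2
Mode = 2, 7, 15

Mode = 2, 7, 15


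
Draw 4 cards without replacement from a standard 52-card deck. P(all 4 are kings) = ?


P(all kings) = (4/52) × (3/51) × (2/50) × (1/49)
= 3.6938e-06

P = 3.6938e-06


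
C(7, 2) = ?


C(7,2) = 7!/(2! × 5!)
= 5040/(2 × 120)
= 21

C(7,2) = 21


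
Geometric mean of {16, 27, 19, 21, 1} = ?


Product = 16 × 27 × 19 × 21 × 1 = 172368
GM = 172368^(1/5) = 11.1504

GM = 11.1504


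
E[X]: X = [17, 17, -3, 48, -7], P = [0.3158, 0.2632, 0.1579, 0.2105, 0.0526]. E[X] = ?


E[X] = 17*0.3158 + 17*0.2632 - 3*0.1579 + 48*0.2105 - 7*0.0526
= 5.3686 + 4.4744 - 0.4737 + 10.1040 - 0.3682
= 19.1051

E[X] = 19.1051


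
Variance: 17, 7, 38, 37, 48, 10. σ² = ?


Mean = 26.1667
Squared deviations: 84.0278, 367.3611, 140.0278, 117.3611, 476.6944, 261.3611
Sum = 1446.8333
Variance = 1446.8333/6 = 241.1389

Variance = 241.1389


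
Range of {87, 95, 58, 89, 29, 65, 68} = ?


Max = 95, Min = 29
Range = 95 - 29 = 66

Range = 66


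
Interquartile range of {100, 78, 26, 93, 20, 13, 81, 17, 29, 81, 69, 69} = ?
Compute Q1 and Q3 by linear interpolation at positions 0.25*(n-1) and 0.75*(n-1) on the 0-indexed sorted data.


Sorted: 13, 17, 20, 26, 29, 69, 69, 78, 81, 81, 93, 100
Q1 (25th %ile) = 24.5000
Q3 (75th %ile) = 81.0000
IQR = 81.0000 - 24.5000 = 56.5000

IQR = 56.5000


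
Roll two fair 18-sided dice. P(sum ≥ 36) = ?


Total outcomes = 18×18 = 324
Favorable (sum ≥ 36): 1
P = 1/324 = 0.0031

P = 0.0031


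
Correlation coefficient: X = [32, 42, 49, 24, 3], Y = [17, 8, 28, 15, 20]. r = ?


Mean X = 30.0000, Mean Y = 17.6000
SD X = 15.962456, SD Y = 6.529931
Cov = 6.400000
r = 6.400000/(15.962456*6.529931) = 0.0614

r = 0.0614


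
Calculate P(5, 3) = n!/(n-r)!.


P(5,3) = 5!/2!
= 120/2
= 60

P(5,3) = 60


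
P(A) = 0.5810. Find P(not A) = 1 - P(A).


P(not A) = 1 - 0.5810 = 0.4190

P(not A) = 0.4190


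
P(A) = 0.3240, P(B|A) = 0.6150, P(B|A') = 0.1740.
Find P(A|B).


P(B) = P(B|A)*P(A) + P(B|A')*P(A')
= 0.6150*0.3240 + 0.1740*0.6760
= 0.199260 + 0.117624 = 0.316884
P(A|B) = 0.199260/0.316884 = 0.6288

P(A|B) = 0.6288


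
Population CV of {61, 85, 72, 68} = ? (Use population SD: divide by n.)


Mean = 71.5000
SD = 8.7321
CV = (8.7321/71.5000)*100 = 12.2128%

CV = 12.2128%


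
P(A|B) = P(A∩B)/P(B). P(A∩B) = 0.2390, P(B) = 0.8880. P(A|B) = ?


P(A|B) = 0.2390/0.8880 = 0.2691

P(A|B) = 0.2691


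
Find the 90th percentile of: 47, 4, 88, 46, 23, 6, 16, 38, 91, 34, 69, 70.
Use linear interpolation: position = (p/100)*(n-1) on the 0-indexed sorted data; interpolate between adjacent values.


Sorted: 4, 6, 16, 23, 34, 38, 46, 47, 69, 70, 88, 91
n = 12
Index = 90/100 * 11 = 9.9000
Lower = data[9] = 70, Upper = data[10] = 88
P90 = 70 + 0.9000*(18) = 86.2000

P90 = 86.2000


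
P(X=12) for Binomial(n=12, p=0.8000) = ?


C(12,12) = 1
p^12 = 0.068719
(1-p)^0 = 1.000000
P = 1 * 0.068719 * 1.000000 = 0.0687

P(X=12) = 0.0687


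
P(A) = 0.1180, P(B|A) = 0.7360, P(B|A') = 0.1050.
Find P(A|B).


P(B) = P(B|A)*P(A) + P(B|A')*P(A')
= 0.7360*0.1180 + 0.1050*0.8820
= 0.086848 + 0.092610 = 0.179458
P(A|B) = 0.086848/0.179458 = 0.4839

P(A|B) = 0.4839


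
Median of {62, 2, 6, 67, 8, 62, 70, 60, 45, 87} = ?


Sorted: 2, 6, 8, 45, 60, 62, 62, 67, 70, 87
n = 10 (even)
Middle values: 60 and 62
Median = (60+62)/2 = 61.0000

Median = 61.0000


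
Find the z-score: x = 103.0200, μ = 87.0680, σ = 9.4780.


z = (103.0200 - 87.0680)/9.4780
= 15.9520/9.4780
= 1.6831

z = 1.6831


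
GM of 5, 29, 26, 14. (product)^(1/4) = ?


Product = 5 × 29 × 26 × 14 = 52780
GM = 52780^(1/4) = 15.1571

GM = 15.1571


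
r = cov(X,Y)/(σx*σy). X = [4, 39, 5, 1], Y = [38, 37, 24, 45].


Mean X = 12.2500, Mean Y = 36.0000
SD X = 15.514106, SD Y = 7.582875
Cov = -1.000000
r = -1.000000/(15.514106*7.582875) = -0.0085

r = -0.0085


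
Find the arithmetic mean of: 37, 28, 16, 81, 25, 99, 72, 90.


Sum = 37 + 28 + 16 + 81 + 25 + 99 + 72 + 90 = 448
n = 8
Mean = 448/8 = 56.0000

Mean = 56.0000


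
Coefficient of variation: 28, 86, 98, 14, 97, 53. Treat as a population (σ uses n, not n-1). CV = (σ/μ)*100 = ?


Mean = 62.6667
SD = 33.2549
CV = (33.2549/62.6667)*100 = 53.0663%

CV = 53.0663%


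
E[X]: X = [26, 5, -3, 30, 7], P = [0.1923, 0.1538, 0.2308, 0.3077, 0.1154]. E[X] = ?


E[X] = 26*0.1923 + 5*0.1538 - 3*0.2308 + 30*0.3077 + 7*0.1154
= 4.9998 + 0.7690 - 0.6924 + 9.2310 + 0.8078
= 15.1152

E[X] = 15.1152


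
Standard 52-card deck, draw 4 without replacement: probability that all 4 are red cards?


P(all red cards) = (26/52) × (25/51) × (24/50) × (23/49)
= 0.0552

P = 0.0552


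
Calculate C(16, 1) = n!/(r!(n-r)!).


C(16,1) = 16!/(1! × 15!)
= 20922789888000/(1 × 1307674368000)
= 16

C(16,1) = 16


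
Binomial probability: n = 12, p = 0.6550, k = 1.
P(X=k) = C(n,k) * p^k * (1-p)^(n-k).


C(12,1) = 12
p^1 = 0.655000
(1-p)^11 = 8.241572e-06
P = 12 * 0.655000 * 8.241572e-06 = 6.4779e-05

P(X=1) = 6.4779e-05


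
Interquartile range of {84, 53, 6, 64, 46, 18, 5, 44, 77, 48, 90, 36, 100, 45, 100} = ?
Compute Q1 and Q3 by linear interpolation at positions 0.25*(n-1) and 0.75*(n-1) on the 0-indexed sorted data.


Sorted: 5, 6, 18, 36, 44, 45, 46, 48, 53, 64, 77, 84, 90, 100, 100
Q1 (25th %ile) = 40.0000
Q3 (75th %ile) = 80.5000
IQR = 80.5000 - 40.0000 = 40.5000

IQR = 40.5000


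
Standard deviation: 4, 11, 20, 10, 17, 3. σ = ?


Mean = 10.8333
Variance = 38.4722
SD = sqrt(38.4722) = 6.2026

SD = 6.2026


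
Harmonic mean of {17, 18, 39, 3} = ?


Sum of reciprocals = 1/17 + 1/18 + 1/39 + 1/3 = 0.473353
HM = 4/0.473353 = 8.4503

HM = 8.4503


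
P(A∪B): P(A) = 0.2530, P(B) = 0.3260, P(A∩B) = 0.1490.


P(A∪B) = 0.2530 + 0.3260 - 0.1490
= 0.5790 - 0.1490
= 0.4300

P(A∪B) = 0.4300


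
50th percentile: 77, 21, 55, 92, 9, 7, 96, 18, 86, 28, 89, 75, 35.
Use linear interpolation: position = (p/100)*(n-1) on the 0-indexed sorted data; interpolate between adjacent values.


Sorted: 7, 9, 18, 21, 28, 35, 55, 75, 77, 86, 89, 92, 96
n = 13
Index = 50/100 * 12 = 6.0000
Lower = data[6] = 55, Upper = data[7] = 75
P50 = 55 + 0*(20) = 55.0000

P50 = 55.0000


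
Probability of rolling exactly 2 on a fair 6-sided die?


Favorable outcomes (roll = 2): 1
Total outcomes = 6
P = 1/6 = 0.1667

P = 0.1667


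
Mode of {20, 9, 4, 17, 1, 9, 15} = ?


Frequencies: 1:1, 4:1, 9:2, 15:1, 17:1, 20:1
Max frequency = 2
Mode = 9

Mode = 9


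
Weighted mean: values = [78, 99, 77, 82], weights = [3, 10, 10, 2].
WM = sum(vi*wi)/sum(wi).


Numerator = 78*3 + 99*10 + 77*10 + 82*2 = 2158
Denominator = 3 + 10 + 10 + 2 = 25
WM = 2158/25 = 86.3200

WM = 86.3200


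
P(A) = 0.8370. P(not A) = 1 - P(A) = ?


P(not A) = 1 - 0.8370 = 0.1630

P(not A) = 0.1630


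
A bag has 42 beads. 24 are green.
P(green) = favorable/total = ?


P = 24/42 = 0.5714

P = 0.5714


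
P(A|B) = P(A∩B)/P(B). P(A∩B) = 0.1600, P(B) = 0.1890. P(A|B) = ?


P(A|B) = 0.1600/0.1890 = 0.8466

P(A|B) = 0.8466


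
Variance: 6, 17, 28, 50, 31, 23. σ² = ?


Mean = 25.8333
Squared deviations: 393.3611, 78.0278, 4.6944, 584.0278, 26.6944, 8.0278
Sum = 1094.8333
Variance = 1094.8333/6 = 182.4722

Variance = 182.4722


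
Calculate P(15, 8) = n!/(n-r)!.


P(15,8) = 15!/7!
= 1307674368000/5040
= 259459200

P(15,8) = 259459200


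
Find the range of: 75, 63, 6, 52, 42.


Max = 75, Min = 6
Range = 75 - 6 = 69

Range = 69


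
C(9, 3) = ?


C(9,3) = 9!/(3! × 6!)
= 362880/(6 × 720)
= 84

C(9,3) = 84


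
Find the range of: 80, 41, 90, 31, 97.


Max = 97, Min = 31
Range = 97 - 31 = 66

Range = 66


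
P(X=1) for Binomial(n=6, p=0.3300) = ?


C(6,1) = 6
p^1 = 0.330000
(1-p)^5 = 0.135013
P = 6 * 0.330000 * 0.135013 = 0.2673

P(X=1) = 0.2673


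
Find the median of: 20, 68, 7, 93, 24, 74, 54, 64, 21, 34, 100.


Sorted: 7, 20, 21, 24, 34, 54, 64, 68, 74, 93, 100
n = 11 (odd)
Middle value = 54

Median = 54


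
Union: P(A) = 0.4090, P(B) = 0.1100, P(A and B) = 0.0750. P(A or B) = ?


P(A∪B) = 0.4090 + 0.1100 - 0.0750
= 0.5190 - 0.0750
= 0.4440

P(A∪B) = 0.4440


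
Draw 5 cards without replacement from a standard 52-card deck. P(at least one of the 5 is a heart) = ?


P(at least one) = 1 - P(none)
P(none) = (39/52) × (38/51) × (37/50) × (36/49) × (35/48) = 0.221534
P(at least one) = 1 - 0.221534 = 0.7785

P = 0.7785


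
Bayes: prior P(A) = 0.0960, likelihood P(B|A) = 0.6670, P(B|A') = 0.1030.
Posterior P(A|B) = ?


P(B) = P(B|A)*P(A) + P(B|A')*P(A')
= 0.6670*0.0960 + 0.1030*0.9040
= 0.064032 + 0.093112 = 0.157144
P(A|B) = 0.064032/0.157144 = 0.4075

P(A|B) = 0.4075


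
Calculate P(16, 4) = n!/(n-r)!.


P(16,4) = 16!/12!
= 20922789888000/479001600
= 43680

P(16,4) = 43680


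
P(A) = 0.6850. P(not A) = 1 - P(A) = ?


P(not A) = 1 - 0.6850 = 0.3150

P(not A) = 0.3150


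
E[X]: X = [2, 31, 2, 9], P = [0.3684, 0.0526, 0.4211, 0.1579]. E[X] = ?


E[X] = 2*0.3684 + 31*0.0526 + 2*0.4211 + 9*0.1579
= 0.7368 + 1.6306 + 0.8422 + 1.4211
= 4.6307

E[X] = 4.6307


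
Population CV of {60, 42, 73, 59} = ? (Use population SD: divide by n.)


Mean = 58.5000
SD = 11.0114
CV = (11.0114/58.5000)*100 = 18.8228%

CV = 18.8228%


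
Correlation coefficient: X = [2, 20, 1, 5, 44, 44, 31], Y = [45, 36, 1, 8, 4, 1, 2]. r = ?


Mean X = 21.0000, Mean Y = 13.8571
SD X = 17.631141, SD Y = 17.166650
Cov = -129.142857
r = -129.142857/(17.631141*17.166650) = -0.4267

r = -0.4267


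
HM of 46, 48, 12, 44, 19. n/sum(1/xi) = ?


Sum of reciprocals = 1/46 + 1/48 + 1/12 + 1/44 + 1/19 = 0.201265
HM = 5/0.201265 = 24.8429

HM = 24.8429


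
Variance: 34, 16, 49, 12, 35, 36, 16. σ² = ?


Mean = 28.2857
Squared deviations: 32.6531, 150.9388, 429.0816, 265.2245, 45.0816, 59.5102, 150.9388
Sum = 1133.4286
Variance = 1133.4286/7 = 161.9184

Variance = 161.9184


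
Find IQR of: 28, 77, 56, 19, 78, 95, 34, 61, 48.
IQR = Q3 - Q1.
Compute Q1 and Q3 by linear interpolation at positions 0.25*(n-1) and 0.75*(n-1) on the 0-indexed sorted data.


Sorted: 19, 28, 34, 48, 56, 61, 77, 78, 95
Q1 (25th %ile) = 34.0000
Q3 (75th %ile) = 77.0000
IQR = 77.0000 - 34.0000 = 43.0000

IQR = 43.0000


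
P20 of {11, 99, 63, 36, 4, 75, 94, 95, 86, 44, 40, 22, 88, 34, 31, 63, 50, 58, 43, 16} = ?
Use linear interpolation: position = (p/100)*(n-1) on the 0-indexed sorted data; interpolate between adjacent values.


Sorted: 4, 11, 16, 22, 31, 34, 36, 40, 43, 44, 50, 58, 63, 63, 75, 86, 88, 94, 95, 99
n = 20
Index = 20/100 * 19 = 3.8000
Lower = data[3] = 22, Upper = data[4] = 31
P20 = 22 + 0.8000*(9) = 29.2000

P20 = 29.2000


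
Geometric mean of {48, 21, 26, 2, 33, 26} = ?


Product = 48 × 21 × 26 × 2 × 33 × 26 = 44972928
GM = 44972928^(1/6) = 18.8578

GM = 18.8578


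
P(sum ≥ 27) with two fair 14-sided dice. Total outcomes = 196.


Total outcomes = 14×14 = 196
Favorable (sum ≥ 27): 3
P = 3/196 = 0.0153

P = 0.0153


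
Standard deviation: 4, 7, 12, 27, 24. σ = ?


Mean = 14.8000
Variance = 83.7600
SD = sqrt(83.7600) = 9.1520

SD = 9.1520


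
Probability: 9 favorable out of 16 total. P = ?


P = 9/16 = 0.5625

P = 0.5625


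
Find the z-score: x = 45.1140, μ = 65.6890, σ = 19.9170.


z = (45.1140 - 65.6890)/19.9170
= -20.5750/19.9170
= -1.0330

z = -1.0330


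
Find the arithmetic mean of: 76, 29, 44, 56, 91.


Sum = 76 + 29 + 44 + 56 + 91 = 296
n = 5
Mean = 296/5 = 59.2000

Mean = 59.2000


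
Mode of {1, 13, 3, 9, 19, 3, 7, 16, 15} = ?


Frequencies: 1:1, 3:2, 7:1, 9:1, 13:1, 15:1, 16:1, 19:1
Max frequency = 2
Mode = 3

Mode = 3


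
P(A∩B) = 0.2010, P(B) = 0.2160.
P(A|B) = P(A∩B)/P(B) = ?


P(A|B) = 0.2010/0.2160 = 0.9306

P(A|B) = 0.9306


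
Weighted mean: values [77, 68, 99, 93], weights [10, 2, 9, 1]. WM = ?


Numerator = 77*10 + 68*2 + 99*9 + 93*1 = 1890
Denominator = 10 + 2 + 9 + 1 = 22
WM = 1890/22 = 85.9091

WM = 85.9091


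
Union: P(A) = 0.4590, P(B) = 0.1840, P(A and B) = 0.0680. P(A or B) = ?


P(A∪B) = 0.4590 + 0.1840 - 0.0680
= 0.6430 - 0.0680
= 0.5750

P(A∪B) = 0.5750


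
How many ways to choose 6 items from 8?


C(8,6) = 8!/(6! × 2!)
= 40320/(720 × 2)
= 28

C(8,6) = 28


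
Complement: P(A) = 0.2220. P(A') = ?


P(not A) = 1 - 0.2220 = 0.7780

P(not A) = 0.7780


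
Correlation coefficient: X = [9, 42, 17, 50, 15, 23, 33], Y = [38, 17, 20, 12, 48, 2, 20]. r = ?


Mean X = 27.0000, Mean Y = 22.4286
SD X = 14.010200, SD Y = 14.460361
Cov = -116.714286
r = -116.714286/(14.010200*14.460361) = -0.5761

r = -0.5761


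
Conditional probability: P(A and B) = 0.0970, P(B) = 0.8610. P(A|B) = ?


P(A|B) = 0.0970/0.8610 = 0.1127

P(A|B) = 0.1127


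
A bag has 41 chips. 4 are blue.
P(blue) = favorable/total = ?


P = 4/41 = 0.0976

P = 0.0976


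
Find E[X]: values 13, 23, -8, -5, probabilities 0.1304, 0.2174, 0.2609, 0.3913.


E[X] = 13*0.1304 + 23*0.2174 - 8*0.2609 - 5*0.3913
= 1.6952 + 5.0002 - 2.0872 - 1.9565
= 2.6517

E[X] = 2.6517


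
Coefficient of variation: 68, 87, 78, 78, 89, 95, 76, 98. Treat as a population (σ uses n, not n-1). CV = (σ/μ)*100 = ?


Mean = 83.6250
SD = 9.6299
CV = (9.6299/83.6250)*100 = 11.5155%

CV = 11.5155%


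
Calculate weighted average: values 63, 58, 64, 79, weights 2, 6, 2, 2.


Numerator = 63*2 + 58*6 + 64*2 + 79*2 = 760
Denominator = 2 + 6 + 2 + 2 = 12
WM = 760/12 = 63.3333

WM = 63.3333


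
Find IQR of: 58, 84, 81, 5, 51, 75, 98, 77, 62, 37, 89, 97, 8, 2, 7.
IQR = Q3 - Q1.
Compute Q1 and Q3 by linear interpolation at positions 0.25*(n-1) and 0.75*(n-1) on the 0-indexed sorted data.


Sorted: 2, 5, 7, 8, 37, 51, 58, 62, 75, 77, 81, 84, 89, 97, 98
Q1 (25th %ile) = 22.5000
Q3 (75th %ile) = 82.5000
IQR = 82.5000 - 22.5000 = 60.0000

IQR = 60.0000


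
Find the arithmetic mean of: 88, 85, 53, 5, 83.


Sum = 88 + 85 + 53 + 5 + 83 = 314
n = 5
Mean = 314/5 = 62.8000

Mean = 62.8000


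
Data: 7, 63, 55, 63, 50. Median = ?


Sorted: 7, 50, 55, 63, 63
n = 5 (odd)
Middle value = 55

Median = 55


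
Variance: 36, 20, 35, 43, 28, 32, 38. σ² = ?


Mean = 33.1429
Squared deviations: 8.1633, 172.7347, 3.4490, 97.1633, 26.4490, 1.3061, 23.5918
Sum = 332.8571
Variance = 332.8571/7 = 47.5510

Variance = 47.5510


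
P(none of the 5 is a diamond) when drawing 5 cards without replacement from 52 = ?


P(no diamonds) = (39/52) × (38/51) × (37/50) × (36/49) × (35/48)
= 0.2215

P = 0.2215


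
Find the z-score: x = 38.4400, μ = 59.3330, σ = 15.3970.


z = (38.4400 - 59.3330)/15.3970
= -20.8930/15.3970
= -1.3570

z = -1.3570


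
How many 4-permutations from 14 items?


P(14,4) = 14!/10!
= 87178291200/3628800
= 24024

P(14,4) = 24024


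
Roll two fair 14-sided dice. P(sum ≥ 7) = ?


Total outcomes = 14×14 = 196
Favorable (sum ≥ 7): 181
P = 181/196 = 0.9235

P = 0.9235


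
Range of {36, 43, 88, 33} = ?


Max = 88, Min = 33
Range = 88 - 33 = 55

Range = 55


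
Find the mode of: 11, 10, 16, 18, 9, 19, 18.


Frequencies: 9:1, 10:1, 11:1, 16:1, 18:2, 19:1
Max frequency = 2
Mode = 18

Mode = 18


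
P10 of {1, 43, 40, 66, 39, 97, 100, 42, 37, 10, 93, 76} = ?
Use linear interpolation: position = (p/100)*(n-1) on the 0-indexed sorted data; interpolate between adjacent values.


Sorted: 1, 10, 37, 39, 40, 42, 43, 66, 76, 93, 97, 100
n = 12
Index = 10/100 * 11 = 1.1000
Lower = data[1] = 10, Upper = data[2] = 37
P10 = 10 + 0.1000*(27) = 12.7000

P10 = 12.7000


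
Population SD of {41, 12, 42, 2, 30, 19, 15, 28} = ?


Mean = 23.6250
Variance = 174.7344
SD = sqrt(174.7344) = 13.2187

SD = 13.2187
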